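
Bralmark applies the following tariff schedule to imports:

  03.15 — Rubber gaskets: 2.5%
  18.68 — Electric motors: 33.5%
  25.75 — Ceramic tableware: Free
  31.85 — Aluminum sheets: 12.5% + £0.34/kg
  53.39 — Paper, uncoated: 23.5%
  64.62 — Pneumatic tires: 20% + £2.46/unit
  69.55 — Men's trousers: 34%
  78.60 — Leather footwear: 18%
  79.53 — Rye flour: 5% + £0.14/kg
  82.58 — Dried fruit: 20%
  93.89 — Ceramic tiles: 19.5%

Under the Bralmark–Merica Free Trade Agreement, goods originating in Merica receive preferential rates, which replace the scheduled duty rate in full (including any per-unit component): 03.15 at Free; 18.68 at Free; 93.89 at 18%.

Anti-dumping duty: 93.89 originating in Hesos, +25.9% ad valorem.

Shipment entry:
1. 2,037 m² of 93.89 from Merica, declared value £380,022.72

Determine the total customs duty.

£68,404.09

Line 1 (93.89, Merica, 2,037 m², £380,022.72):
Base rate for 93.89 is 19.5%.
Origin Merica qualifies under the Bralmark–Merica agreement and 93.89 is covered: preferential rate 18% applies instead.
The additional-duty order on 93.89 targets Hesos, not Merica; it does not apply.
Duty = £380,022.72 × 18% = £68,404.09.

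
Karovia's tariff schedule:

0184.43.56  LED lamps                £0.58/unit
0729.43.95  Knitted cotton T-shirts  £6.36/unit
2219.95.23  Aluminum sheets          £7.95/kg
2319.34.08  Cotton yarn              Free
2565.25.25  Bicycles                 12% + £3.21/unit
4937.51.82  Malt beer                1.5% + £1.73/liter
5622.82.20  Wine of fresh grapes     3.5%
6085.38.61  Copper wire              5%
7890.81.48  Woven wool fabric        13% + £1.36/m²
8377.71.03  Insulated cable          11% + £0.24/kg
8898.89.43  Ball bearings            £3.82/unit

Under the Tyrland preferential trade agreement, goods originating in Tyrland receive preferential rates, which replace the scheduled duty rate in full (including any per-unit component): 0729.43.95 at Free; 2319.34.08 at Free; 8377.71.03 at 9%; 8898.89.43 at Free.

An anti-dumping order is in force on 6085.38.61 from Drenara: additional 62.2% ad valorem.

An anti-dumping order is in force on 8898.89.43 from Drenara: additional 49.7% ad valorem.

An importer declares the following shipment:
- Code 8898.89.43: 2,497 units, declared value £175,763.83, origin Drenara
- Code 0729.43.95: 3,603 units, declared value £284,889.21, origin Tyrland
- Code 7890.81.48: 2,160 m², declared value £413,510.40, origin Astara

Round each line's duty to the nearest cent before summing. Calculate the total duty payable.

Line 1 (8898.89.43, Drenara, 2,497 units, £175,763.83):
Base rate for 8898.89.43 is £3.82/unit.
8898.89.43 has an FTA preferential rate, but origin Drenara is not Tyrland; base rate stands.
Additional duty on 8898.89.43 from Drenara: +49.7% ad valorem. Applied ad valorem rate = 49.7%.
Duty = £175,763.83 × 49.7% + 2,497 × £3.82 = £96,893.16.
Line 2 (0729.43.95, Tyrland, 3,603 units, £284,889.21):
Base rate for 0729.43.95 is £6.36/unit.
Origin Tyrland qualifies under the Karovia–Tyrland agreement and 0729.43.95 is covered: preferential rate Free applies instead.
Duty = £284,889.21 × 0% = £0.00.
Line 3 (7890.81.48, Astara, 2,160 m², £413,510.40):
Base rate for 7890.81.48 is 13% + £1.36/m².
Duty = £413,510.40 × 13% + 2,160 × £1.36 = £56,693.95.
Total = £96,893.16 + £0.00 + £56,693.95 = £153,587.11.

£153,587.11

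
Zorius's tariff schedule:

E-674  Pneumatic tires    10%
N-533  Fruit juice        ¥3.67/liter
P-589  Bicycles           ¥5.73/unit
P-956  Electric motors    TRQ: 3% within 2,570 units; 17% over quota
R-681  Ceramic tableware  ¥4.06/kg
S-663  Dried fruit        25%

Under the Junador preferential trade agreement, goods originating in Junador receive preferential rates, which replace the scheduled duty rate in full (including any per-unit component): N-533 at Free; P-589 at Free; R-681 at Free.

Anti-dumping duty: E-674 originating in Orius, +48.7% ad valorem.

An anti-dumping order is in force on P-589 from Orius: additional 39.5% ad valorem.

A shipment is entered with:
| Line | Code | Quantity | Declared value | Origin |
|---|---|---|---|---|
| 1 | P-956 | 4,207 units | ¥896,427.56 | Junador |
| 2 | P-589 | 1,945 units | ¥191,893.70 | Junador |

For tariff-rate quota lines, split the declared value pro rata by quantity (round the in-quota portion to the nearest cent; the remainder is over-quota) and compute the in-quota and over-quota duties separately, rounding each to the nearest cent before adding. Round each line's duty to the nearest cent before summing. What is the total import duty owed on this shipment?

Line 1 (P-956, Junador, 4,207 units, ¥896,427.56):
Code P-956 is under a tariff-rate quota (threshold 2,570 units). In-quota: 2,570 units at 3%; over-quota: 1,637 units at 17%.
Pro-rata value split: in-quota = ¥896,427.56 × 2,570/4,207 = ¥547,615.60; over-quota = ¥896,427.56 − ¥547,615.60 = ¥348,811.96.
In-quota duty = ¥547,615.60 × 3% = ¥16,428.47. Over-quota duty = ¥348,811.96 × 17% = ¥59,298.03.
Line duty = ¥16,428.47 + ¥59,298.03 = ¥75,726.50.
Line 2 (P-589, Junador, 1,945 units, ¥191,893.70):
Base rate for P-589 is ¥5.73/unit.
Origin Junador qualifies under the Zorius–Junador agreement and P-589 is covered: preferential rate Free applies instead.
The additional-duty order on P-589 targets Orius, not Junador; it does not apply.
Duty = ¥191,893.70 × 0% = ¥0.00.
Total = ¥75,726.50 + ¥0.00 = ¥75,726.50.

¥75,726.50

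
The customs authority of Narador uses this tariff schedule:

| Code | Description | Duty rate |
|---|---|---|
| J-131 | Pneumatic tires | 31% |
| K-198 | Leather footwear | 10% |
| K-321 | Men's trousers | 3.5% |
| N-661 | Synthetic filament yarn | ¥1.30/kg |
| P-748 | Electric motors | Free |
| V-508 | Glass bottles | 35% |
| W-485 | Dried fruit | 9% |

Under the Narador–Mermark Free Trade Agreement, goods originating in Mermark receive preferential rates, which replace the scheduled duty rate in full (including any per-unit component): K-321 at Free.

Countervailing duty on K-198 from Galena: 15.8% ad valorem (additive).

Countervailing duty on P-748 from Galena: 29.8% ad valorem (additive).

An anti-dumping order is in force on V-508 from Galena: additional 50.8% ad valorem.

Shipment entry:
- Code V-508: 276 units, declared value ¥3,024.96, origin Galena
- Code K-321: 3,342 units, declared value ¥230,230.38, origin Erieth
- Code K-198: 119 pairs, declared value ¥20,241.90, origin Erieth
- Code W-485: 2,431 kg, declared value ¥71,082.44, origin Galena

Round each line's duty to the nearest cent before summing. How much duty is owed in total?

Line 1 (V-508, Galena, 276 units, ¥3,024.96):
Base rate for V-508 is 35%.
Additional duty on V-508 from Galena: +50.8%. Applied ad valorem rate: 35% + 50.8% = 85.8%.
Duty = ¥3,024.96 × 85.8% = ¥2,595.42.
Line 2 (K-321, Erieth, 3,342 units, ¥230,230.38):
Base rate for K-321 is 3.5%.
K-321 has an FTA preferential rate, but origin Erieth is not Mermark; base rate stands.
Duty = ¥230,230.38 × 3.5% = ¥8,058.06.
Line 3 (K-198, Erieth, 119 pairs, ¥20,241.90):
Base rate for K-198 is 10%.
The additional-duty order on K-198 targets Galena, not Erieth; it does not apply.
Duty = ¥20,241.90 × 10% = ¥2,024.19.
Line 4 (W-485, Galena, 2,431 kg, ¥71,082.44):
Base rate for W-485 is 9%.
Duty = ¥71,082.44 × 9% = ¥6,397.42.
Total = ¥2,595.42 + ¥8,058.06 + ¥2,024.19 + ¥6,397.42 = ¥19,075.09.

¥19,075.09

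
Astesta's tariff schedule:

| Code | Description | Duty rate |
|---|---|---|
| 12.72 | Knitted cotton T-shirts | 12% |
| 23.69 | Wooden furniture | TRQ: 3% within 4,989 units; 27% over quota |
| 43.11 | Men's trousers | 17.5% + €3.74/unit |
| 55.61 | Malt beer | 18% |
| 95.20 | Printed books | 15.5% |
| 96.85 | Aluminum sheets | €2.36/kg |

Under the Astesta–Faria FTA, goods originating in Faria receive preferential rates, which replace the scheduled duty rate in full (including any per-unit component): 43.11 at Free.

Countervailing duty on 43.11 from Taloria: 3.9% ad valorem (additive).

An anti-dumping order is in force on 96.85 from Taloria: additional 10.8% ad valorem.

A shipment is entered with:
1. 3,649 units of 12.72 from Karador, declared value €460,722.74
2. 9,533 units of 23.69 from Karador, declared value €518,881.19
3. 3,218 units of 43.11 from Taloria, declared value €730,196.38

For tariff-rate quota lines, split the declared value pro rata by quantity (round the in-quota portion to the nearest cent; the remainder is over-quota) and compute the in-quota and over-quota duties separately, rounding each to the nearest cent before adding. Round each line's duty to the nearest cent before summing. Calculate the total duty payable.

Line 1 (12.72, Karador, 3,649 units, €460,722.74):
Base rate for 12.72 is 12%.
Duty = €460,722.74 × 12% = €55,286.73.
Line 2 (23.69, Karador, 9,533 units, €518,881.19):
Code 23.69 is under a tariff-rate quota (threshold 4,989 units). In-quota: 4,989 units at 3%; over-quota: 4,544 units at 27%.
Pro-rata value split: in-quota = €518,881.19 × 4,989/9,533 = €271,551.27; over-quota = €518,881.19 − €271,551.27 = €247,329.92.
In-quota duty = €271,551.27 × 3% = €8,146.54. Over-quota duty = €247,329.92 × 27% = €66,779.08.
Line duty = €8,146.54 + €66,779.08 = €74,925.62.
Line 3 (43.11, Taloria, 3,218 units, €730,196.38):
Base rate for 43.11 is 17.5% + €3.74/unit.
43.11 has an FTA preferential rate, but origin Taloria is not Faria; base rate stands.
Additional duty on 43.11 from Taloria: +3.9%. Applied ad valorem rate: 17.5% + 3.9% = 21.4%.
Duty = €730,196.38 × 21.4% + 3,218 × €3.74 = €168,297.35.
Total = €55,286.73 + €74,925.62 + €168,297.35 = €298,509.70.

€298,509.70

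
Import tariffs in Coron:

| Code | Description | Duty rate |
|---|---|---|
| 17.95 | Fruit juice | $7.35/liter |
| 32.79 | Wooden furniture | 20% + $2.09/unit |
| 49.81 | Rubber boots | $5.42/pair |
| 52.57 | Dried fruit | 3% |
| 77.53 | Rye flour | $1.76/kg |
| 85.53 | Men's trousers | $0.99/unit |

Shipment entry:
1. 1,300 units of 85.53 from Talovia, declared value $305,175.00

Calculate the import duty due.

$1,287.00

Line 1 (85.53, Talovia, 1,300 units, $305,175.00):
Base rate for 85.53 is $0.99/unit.
Duty = 1,300 × $0.99 = $1,287.00.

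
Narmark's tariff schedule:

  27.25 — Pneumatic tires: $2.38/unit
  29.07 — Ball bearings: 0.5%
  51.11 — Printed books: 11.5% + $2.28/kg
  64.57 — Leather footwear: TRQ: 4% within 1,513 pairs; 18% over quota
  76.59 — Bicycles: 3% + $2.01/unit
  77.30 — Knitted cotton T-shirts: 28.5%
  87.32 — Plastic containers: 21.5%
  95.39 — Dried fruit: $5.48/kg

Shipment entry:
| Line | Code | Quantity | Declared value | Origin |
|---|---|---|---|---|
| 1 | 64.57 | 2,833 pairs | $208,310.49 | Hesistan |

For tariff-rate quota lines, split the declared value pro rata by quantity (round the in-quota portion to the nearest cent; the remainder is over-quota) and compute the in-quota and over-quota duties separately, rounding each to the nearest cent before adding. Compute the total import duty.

Line 1 (64.57, Hesistan, 2,833 pairs, $208,310.49):
Code 64.57 is under a tariff-rate quota (threshold 1,513 pairs). In-quota: 1,513 pairs at 4%; over-quota: 1,320 pairs at 18%.
Pro-rata value split: in-quota = $208,310.49 × 1,513/2,833 = $111,250.89; over-quota = $208,310.49 − $111,250.89 = $97,059.60.
In-quota duty = $111,250.89 × 4% = $4,450.04. Over-quota duty = $97,059.60 × 18% = $17,470.73.
Line duty = $4,450.04 + $17,470.73 = $21,920.77.

$21,920.77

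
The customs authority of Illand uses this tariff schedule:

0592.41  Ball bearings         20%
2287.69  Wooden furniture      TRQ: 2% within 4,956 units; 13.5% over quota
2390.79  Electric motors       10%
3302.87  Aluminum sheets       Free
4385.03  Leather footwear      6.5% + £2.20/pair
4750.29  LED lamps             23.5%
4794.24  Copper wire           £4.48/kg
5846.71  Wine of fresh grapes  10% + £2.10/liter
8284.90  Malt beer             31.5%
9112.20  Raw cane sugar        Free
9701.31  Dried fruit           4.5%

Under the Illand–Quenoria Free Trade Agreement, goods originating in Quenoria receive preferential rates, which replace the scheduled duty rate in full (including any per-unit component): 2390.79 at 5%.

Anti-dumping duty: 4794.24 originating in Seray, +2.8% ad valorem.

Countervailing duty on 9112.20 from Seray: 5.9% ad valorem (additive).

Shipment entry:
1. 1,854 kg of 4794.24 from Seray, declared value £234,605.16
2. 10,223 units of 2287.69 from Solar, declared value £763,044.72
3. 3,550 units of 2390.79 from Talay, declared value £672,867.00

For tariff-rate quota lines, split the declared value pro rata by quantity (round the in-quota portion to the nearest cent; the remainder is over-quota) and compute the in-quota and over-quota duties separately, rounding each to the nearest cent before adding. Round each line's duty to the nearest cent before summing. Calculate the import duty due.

£142,632.28

Line 1 (4794.24, Seray, 1,854 kg, £234,605.16):
Base rate for 4794.24 is £4.48/kg.
Additional duty on 4794.24 from Seray: +2.8% ad valorem. Applied ad valorem rate = 2.8%.
Duty = £234,605.16 × 2.8% + 1,854 × £4.48 = £14,874.86.
Line 2 (2287.69, Solar, 10,223 units, £763,044.72):
Code 2287.69 is under a tariff-rate quota (threshold 4,956 units). In-quota: 4,956 units at 2%; over-quota: 5,267 units at 13.5%.
Pro-rata value split: in-quota = £763,044.72 × 4,956/10,223 = £369,915.84; over-quota = £763,044.72 − £369,915.84 = £393,128.88.
In-quota duty = £369,915.84 × 2% = £7,398.32. Over-quota duty = £393,128.88 × 13.5% = £53,072.40.
Line duty = £7,398.32 + £53,072.40 = £60,470.72.
Line 3 (2390.79, Talay, 3,550 units, £672,867.00):
Base rate for 2390.79 is 10%.
2390.79 has an FTA preferential rate, but origin Talay is not Quenoria; base rate stands.
Duty = £672,867.00 × 10% = £67,286.70.
Total = £14,874.86 + £60,470.72 + £67,286.70 = £142,632.28.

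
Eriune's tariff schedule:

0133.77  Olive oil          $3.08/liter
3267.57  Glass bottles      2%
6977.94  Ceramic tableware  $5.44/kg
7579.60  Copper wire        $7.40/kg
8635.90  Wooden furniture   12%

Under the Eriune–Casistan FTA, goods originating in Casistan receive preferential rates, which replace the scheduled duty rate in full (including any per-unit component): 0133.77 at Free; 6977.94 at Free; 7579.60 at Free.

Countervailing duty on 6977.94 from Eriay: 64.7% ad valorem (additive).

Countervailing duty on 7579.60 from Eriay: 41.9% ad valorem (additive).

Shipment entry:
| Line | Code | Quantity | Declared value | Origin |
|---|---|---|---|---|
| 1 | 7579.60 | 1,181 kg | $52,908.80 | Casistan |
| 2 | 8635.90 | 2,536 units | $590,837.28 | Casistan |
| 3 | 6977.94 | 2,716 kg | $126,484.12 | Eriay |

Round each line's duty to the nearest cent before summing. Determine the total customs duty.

Line 1 (7579.60, Casistan, 1,181 kg, $52,908.80):
Base rate for 7579.60 is $7.40/kg.
Origin Casistan qualifies under the Eriune–Casistan agreement and 7579.60 is covered: preferential rate Free applies instead.
The additional-duty order on 7579.60 targets Eriay, not Casistan; it does not apply.
Duty = $52,908.80 × 0% = $0.00.
Line 2 (8635.90, Casistan, 2,536 units, $590,837.28):
Base rate for 8635.90 is 12%.
Origin Casistan is the FTA partner but 8635.90 is not on the preference list; base rate stands.
Duty = $590,837.28 × 12% = $70,900.47.
Line 3 (6977.94, Eriay, 2,716 kg, $126,484.12):
Base rate for 6977.94 is $5.44/kg.
6977.94 has an FTA preferential rate, but origin Eriay is not Casistan; base rate stands.
Additional duty on 6977.94 from Eriay: +64.7% ad valorem. Applied ad valorem rate = 64.7%.
Duty = $126,484.12 × 64.7% + 2,716 × $5.44 = $96,610.27.
Total = $0.00 + $70,900.47 + $96,610.27 = $167,510.74.

$167,510.74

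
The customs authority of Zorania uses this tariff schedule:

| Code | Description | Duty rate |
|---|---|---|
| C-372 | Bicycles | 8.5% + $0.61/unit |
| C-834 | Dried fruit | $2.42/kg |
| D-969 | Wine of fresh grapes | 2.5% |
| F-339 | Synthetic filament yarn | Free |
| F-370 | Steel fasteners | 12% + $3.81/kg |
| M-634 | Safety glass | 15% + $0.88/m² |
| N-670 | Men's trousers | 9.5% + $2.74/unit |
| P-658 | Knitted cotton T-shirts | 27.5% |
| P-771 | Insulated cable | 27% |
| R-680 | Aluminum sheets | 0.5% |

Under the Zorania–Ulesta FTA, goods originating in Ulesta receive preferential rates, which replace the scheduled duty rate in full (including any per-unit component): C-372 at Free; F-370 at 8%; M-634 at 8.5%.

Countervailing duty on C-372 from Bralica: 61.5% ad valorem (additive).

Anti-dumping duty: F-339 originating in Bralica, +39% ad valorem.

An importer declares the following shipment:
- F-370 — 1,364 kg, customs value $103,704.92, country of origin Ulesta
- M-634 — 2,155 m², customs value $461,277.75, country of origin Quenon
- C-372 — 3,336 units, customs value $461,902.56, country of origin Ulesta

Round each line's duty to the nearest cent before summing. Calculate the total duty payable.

$79,384.45

Line 1 (F-370, Ulesta, 1,364 kg, $103,704.92):
Base rate for F-370 is 12% + $3.81/kg.
Origin Ulesta qualifies under the Zorania–Ulesta agreement and F-370 is covered: preferential rate 8% applies instead.
Duty = $103,704.92 × 8% = $8,296.39.
Line 2 (M-634, Quenon, 2,155 m², $461,277.75):
Base rate for M-634 is 15% + $0.88/m².
M-634 has an FTA preferential rate, but origin Quenon is not Ulesta; base rate stands.
Duty = $461,277.75 × 15% + 2,155 × $0.88 = $71,088.06.
Line 3 (C-372, Ulesta, 3,336 units, $461,902.56):
Base rate for C-372 is 8.5% + $0.61/unit.
Origin Ulesta qualifies under the Zorania–Ulesta agreement and C-372 is covered: preferential rate Free applies instead.
The additional-duty order on C-372 targets Bralica, not Ulesta; it does not apply.
Duty = $461,902.56 × 0% = $0.00.
Total = $8,296.39 + $71,088.06 + $0.00 = $79,384.45.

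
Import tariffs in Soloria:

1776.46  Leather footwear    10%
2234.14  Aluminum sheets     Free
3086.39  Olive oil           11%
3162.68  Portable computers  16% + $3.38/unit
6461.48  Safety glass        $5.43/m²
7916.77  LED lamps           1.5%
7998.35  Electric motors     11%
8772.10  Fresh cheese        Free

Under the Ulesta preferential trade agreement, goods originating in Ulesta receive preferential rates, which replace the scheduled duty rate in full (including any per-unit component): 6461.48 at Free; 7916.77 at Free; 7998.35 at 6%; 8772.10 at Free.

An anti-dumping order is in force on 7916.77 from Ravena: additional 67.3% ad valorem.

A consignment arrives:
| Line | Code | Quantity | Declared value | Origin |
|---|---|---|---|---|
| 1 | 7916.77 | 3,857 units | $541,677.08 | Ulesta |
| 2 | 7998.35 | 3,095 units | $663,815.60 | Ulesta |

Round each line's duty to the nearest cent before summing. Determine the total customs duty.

Line 1 (7916.77, Ulesta, 3,857 units, $541,677.08):
Base rate for 7916.77 is 1.5%.
Origin Ulesta qualifies under the Soloria–Ulesta agreement and 7916.77 is covered: preferential rate Free applies instead.
The additional-duty order on 7916.77 targets Ravena, not Ulesta; it does not apply.
Duty = $541,677.08 × 0% = $0.00.
Line 2 (7998.35, Ulesta, 3,095 units, $663,815.60):
Base rate for 7998.35 is 11%.
Origin Ulesta qualifies under the Soloria–Ulesta agreement and 7998.35 is covered: preferential rate 6% applies instead.
Duty = $663,815.60 × 6% = $39,828.94.
Total = $0.00 + $39,828.94 = $39,828.94.

$39,828.94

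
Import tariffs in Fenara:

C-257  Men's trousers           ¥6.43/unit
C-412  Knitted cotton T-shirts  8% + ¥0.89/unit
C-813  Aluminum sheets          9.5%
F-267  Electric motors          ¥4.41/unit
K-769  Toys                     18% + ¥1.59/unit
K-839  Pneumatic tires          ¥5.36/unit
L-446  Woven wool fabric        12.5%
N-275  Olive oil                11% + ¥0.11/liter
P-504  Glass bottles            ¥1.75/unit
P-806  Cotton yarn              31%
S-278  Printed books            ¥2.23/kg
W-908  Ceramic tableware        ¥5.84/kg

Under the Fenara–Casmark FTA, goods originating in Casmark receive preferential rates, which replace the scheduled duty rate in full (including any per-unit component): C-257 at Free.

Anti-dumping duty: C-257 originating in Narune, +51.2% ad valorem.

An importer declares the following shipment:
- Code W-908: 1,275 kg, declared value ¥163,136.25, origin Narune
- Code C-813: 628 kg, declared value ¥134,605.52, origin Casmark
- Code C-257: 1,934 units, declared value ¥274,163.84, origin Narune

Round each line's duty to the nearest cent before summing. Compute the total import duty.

¥173,041.03

Line 1 (W-908, Narune, 1,275 kg, ¥163,136.25):
Base rate for W-908 is ¥5.84/kg.
Duty = 1,275 × ¥5.84 = ¥7,446.00.
Line 2 (C-813, Casmark, 628 kg, ¥134,605.52):
Base rate for C-813 is 9.5%.
Origin Casmark is the FTA partner but C-813 is not on the preference list; base rate stands.
Duty = ¥134,605.52 × 9.5% = ¥12,787.52.
Line 3 (C-257, Narune, 1,934 units, ¥274,163.84):
Base rate for C-257 is ¥6.43/unit.
C-257 has an FTA preferential rate, but origin Narune is not Casmark; base rate stands.
Additional duty on C-257 from Narune: +51.2% ad valorem. Applied ad valorem rate = 51.2%.
Duty = ¥274,163.84 × 51.2% + 1,934 × ¥6.43 = ¥152,807.51.
Total = ¥7,446.00 + ¥12,787.52 + ¥152,807.51 = ¥173,041.03.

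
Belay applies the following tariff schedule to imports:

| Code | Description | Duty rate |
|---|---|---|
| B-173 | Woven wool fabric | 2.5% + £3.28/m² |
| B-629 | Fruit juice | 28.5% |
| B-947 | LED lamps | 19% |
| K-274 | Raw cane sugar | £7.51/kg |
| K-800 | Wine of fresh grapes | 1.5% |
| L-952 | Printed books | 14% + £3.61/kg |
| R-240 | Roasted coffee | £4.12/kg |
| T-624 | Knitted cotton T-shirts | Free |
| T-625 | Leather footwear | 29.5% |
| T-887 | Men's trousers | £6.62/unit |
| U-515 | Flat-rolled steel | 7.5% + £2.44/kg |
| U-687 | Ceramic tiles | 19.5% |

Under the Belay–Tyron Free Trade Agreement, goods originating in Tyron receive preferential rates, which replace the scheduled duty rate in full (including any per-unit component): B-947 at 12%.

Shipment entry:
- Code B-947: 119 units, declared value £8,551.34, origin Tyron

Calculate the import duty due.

Line 1 (B-947, Tyron, 119 units, £8,551.34):
Base rate for B-947 is 19%.
Origin Tyron qualifies under the Belay–Tyron agreement and B-947 is covered: preferential rate 12% applies instead.
Duty = £8,551.34 × 12% = £1,026.16.

£1,026.16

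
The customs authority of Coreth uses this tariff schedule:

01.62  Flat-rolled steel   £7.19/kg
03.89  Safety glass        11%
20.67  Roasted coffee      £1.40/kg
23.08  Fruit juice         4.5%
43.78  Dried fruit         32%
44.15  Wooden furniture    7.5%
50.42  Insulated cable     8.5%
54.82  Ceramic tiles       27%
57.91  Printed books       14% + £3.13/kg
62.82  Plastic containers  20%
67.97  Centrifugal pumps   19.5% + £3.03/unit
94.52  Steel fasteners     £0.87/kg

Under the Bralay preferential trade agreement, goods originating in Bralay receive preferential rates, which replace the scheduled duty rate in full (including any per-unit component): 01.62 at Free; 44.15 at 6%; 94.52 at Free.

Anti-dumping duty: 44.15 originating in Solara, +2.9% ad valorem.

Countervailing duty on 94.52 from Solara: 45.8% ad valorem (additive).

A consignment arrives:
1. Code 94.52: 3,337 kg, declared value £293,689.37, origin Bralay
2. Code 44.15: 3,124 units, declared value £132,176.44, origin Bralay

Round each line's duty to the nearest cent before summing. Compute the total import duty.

Line 1 (94.52, Bralay, 3,337 kg, £293,689.37):
Base rate for 94.52 is £0.87/kg.
Origin Bralay qualifies under the Coreth–Bralay agreement and 94.52 is covered: preferential rate Free applies instead.
The additional-duty order on 94.52 targets Solara, not Bralay; it does not apply.
Duty = £293,689.37 × 0% = £0.00.
Line 2 (44.15, Bralay, 3,124 units, £132,176.44):
Base rate for 44.15 is 7.5%.
Origin Bralay qualifies under the Coreth–Bralay agreement and 44.15 is covered: preferential rate 6% applies instead.
The additional-duty order on 44.15 targets Solara, not Bralay; it does not apply.
Duty = £132,176.44 × 6% = £7,930.59.
Total = £0.00 + £7,930.59 = £7,930.59.

£7,930.59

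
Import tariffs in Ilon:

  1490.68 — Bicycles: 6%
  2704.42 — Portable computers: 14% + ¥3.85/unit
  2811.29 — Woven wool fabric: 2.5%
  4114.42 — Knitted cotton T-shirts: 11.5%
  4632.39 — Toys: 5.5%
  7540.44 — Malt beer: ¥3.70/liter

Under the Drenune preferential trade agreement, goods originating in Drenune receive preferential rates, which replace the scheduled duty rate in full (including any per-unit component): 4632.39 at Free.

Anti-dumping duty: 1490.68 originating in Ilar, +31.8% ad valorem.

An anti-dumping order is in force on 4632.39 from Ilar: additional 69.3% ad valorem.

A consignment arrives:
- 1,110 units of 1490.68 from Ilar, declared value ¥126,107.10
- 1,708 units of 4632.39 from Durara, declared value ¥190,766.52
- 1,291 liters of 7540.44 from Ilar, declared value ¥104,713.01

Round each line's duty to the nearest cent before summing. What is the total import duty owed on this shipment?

Line 1 (1490.68, Ilar, 1,110 units, ¥126,107.10):
Base rate for 1490.68 is 6%.
Additional duty on 1490.68 from Ilar: +31.8%. Applied ad valorem rate: 6% + 31.8% = 37.8%.
Duty = ¥126,107.10 × 37.8% = ¥47,668.48.
Line 2 (4632.39, Durara, 1,708 units, ¥190,766.52):
Base rate for 4632.39 is 5.5%.
4632.39 has an FTA preferential rate, but origin Durara is not Drenune; base rate stands.
The additional-duty order on 4632.39 targets Ilar, not Durara; it does not apply.
Duty = ¥190,766.52 × 5.5% = ¥10,492.16.
Line 3 (7540.44, Ilar, 1,291 liters, ¥104,713.01):
Base rate for 7540.44 is ¥3.70/liter.
Duty = 1,291 × ¥3.70 = ¥4,776.70.
Total = ¥47,668.48 + ¥10,492.16 + ¥4,776.70 = ¥62,937.34.

¥62,937.34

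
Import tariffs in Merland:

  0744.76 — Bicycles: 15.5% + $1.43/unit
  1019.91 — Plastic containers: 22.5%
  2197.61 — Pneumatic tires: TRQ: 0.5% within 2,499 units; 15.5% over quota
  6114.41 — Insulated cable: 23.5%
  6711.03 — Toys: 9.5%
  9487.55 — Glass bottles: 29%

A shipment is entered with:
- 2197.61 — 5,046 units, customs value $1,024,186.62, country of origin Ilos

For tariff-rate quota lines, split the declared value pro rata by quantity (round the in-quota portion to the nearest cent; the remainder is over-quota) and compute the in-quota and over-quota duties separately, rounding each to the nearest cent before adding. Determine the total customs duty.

Line 1 (2197.61, Ilos, 5,046 units, $1,024,186.62):
Code 2197.61 is under a tariff-rate quota (threshold 2,499 units). In-quota: 2,499 units at 0.5%; over-quota: 2,547 units at 15.5%.
Pro-rata value split: in-quota = $1,024,186.62 × 2,499/5,046 = $507,222.03; over-quota = $1,024,186.62 − $507,222.03 = $516,964.59.
In-quota duty = $507,222.03 × 0.5% = $2,536.11. Over-quota duty = $516,964.59 × 15.5% = $80,129.51.
Line duty = $2,536.11 + $80,129.51 = $82,665.62.

$82,665.62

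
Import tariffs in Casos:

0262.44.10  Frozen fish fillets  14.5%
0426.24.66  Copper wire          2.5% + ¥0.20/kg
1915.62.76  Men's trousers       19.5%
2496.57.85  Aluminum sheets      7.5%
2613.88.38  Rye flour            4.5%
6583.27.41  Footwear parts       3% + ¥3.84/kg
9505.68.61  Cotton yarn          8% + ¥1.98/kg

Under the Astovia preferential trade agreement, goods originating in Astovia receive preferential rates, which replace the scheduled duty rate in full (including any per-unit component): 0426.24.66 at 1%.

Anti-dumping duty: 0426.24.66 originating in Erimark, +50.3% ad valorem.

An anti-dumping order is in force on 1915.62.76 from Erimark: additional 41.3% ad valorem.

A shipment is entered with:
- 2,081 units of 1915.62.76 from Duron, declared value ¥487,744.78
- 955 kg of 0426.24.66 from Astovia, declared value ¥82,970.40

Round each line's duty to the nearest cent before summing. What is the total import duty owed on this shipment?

Line 1 (1915.62.76, Duron, 2,081 units, ¥487,744.78):
Base rate for 1915.62.76 is 19.5%.
The additional-duty order on 1915.62.76 targets Erimark, not Duron; it does not apply.
Duty = ¥487,744.78 × 19.5% = ¥95,110.23.
Line 2 (0426.24.66, Astovia, 955 kg, ¥82,970.40):
Base rate for 0426.24.66 is 2.5% + ¥0.20/kg.
Origin Astovia qualifies under the Casos–Astovia agreement and 0426.24.66 is covered: preferential rate 1% applies instead.
The additional-duty order on 0426.24.66 targets Erimark, not Astovia; it does not apply.
Duty = ¥82,970.40 × 1% = ¥829.70.
Total = ¥95,110.23 + ¥829.70 = ¥95,939.93.

¥95,939.93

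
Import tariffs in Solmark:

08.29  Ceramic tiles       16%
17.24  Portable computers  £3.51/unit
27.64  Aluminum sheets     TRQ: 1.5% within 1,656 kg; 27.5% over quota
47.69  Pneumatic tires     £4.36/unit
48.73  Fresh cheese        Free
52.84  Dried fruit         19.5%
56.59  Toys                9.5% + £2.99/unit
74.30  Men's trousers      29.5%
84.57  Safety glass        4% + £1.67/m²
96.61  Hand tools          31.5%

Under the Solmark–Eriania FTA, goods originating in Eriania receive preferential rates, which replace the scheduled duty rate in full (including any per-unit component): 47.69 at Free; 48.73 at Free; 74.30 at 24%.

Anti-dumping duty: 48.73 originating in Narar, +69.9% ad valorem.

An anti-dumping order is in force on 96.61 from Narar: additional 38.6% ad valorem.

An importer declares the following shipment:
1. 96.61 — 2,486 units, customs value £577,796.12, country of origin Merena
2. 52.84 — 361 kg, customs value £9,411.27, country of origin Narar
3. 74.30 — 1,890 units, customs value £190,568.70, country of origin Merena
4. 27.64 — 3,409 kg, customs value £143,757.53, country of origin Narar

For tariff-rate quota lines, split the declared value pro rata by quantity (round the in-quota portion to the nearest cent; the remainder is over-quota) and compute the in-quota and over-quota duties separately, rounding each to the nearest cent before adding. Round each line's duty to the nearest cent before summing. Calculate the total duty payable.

Line 1 (96.61, Merena, 2,486 units, £577,796.12):
Base rate for 96.61 is 31.5%.
The additional-duty order on 96.61 targets Narar, not Merena; it does not apply.
Duty = £577,796.12 × 31.5% = £182,005.78.
Line 2 (52.84, Narar, 361 kg, £9,411.27):
Base rate for 52.84 is 19.5%.
Duty = £9,411.27 × 19.5% = £1,835.20.
Line 3 (74.30, Merena, 1,890 units, £190,568.70):
Base rate for 74.30 is 29.5%.
74.30 has an FTA preferential rate, but origin Merena is not Eriania; base rate stands.
Duty = £190,568.70 × 29.5% = £56,217.77.
Line 4 (27.64, Narar, 3,409 kg, £143,757.53):
Code 27.64 is under a tariff-rate quota (threshold 1,656 kg). In-quota: 1,656 kg at 1.5%; over-quota: 1,753 kg at 27.5%.
Pro-rata value split: in-quota = £143,757.53 × 1,656/3,409 = £69,833.52; over-quota = £143,757.53 − £69,833.52 = £73,924.01.
In-quota duty = £69,833.52 × 1.5% = £1,047.50. Over-quota duty = £73,924.01 × 27.5% = £20,329.10.
Line duty = £1,047.50 + £20,329.10 = £21,376.60.
Total = £182,005.78 + £1,835.20 + £56,217.77 + £21,376.60 = £261,435.35.

£261,435.35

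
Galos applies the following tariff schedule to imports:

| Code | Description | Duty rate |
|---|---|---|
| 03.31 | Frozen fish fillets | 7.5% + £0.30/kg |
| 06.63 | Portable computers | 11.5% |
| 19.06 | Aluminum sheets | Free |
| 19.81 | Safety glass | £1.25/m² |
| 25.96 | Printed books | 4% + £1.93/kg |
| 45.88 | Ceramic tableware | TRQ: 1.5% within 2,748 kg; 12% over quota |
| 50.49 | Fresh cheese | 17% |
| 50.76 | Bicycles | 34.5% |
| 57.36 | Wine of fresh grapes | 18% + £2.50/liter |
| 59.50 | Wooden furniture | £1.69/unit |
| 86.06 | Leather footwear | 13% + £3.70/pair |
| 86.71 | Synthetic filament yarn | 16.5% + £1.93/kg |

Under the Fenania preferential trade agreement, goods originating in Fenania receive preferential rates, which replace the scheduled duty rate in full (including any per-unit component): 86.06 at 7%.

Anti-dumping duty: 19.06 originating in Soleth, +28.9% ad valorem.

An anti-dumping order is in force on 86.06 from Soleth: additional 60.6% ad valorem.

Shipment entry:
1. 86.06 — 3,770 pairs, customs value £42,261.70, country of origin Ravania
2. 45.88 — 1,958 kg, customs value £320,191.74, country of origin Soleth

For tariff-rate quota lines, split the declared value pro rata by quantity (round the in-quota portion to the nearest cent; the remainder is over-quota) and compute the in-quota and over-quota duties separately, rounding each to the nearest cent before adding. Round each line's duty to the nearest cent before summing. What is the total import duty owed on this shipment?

£24,245.90

Line 1 (86.06, Ravania, 3,770 pairs, £42,261.70):
Base rate for 86.06 is 13% + £3.70/pair.
86.06 has an FTA preferential rate, but origin Ravania is not Fenania; base rate stands.
The additional-duty order on 86.06 targets Soleth, not Ravania; it does not apply.
Duty = £42,261.70 × 13% + 3,770 × £3.70 = £19,443.02.
Line 2 (45.88, Soleth, 1,958 kg, £320,191.74):
Code 45.88 is under a tariff-rate quota (threshold 2,748 kg). Quantity 1,958 kg is within the quota, so the in-quota rate 1.5% applies to the full value.
Duty = £320,191.74 × 1.5% = £4,802.88.
Total = £19,443.02 + £4,802.88 = £24,245.90.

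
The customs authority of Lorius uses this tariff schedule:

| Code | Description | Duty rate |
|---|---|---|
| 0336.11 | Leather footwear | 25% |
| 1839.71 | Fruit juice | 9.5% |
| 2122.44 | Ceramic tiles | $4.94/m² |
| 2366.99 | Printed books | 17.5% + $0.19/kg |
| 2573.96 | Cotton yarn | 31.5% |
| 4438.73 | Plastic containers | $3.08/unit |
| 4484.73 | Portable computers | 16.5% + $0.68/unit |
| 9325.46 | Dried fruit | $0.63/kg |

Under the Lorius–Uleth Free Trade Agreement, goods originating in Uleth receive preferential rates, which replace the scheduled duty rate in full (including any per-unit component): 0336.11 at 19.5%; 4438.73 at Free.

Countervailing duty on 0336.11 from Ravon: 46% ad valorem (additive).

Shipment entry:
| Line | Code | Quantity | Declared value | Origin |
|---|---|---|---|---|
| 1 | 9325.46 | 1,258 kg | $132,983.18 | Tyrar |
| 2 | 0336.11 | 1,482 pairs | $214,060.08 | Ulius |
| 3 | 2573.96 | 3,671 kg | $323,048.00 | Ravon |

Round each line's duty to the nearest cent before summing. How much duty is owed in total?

$156,067.68

Line 1 (9325.46, Tyrar, 1,258 kg, $132,983.18):
Base rate for 9325.46 is $0.63/kg.
Duty = 1,258 × $0.63 = $792.54.
Line 2 (0336.11, Ulius, 1,482 pairs, $214,060.08):
Base rate for 0336.11 is 25%.
0336.11 has an FTA preferential rate, but origin Ulius is not Uleth; base rate stands.
The additional-duty order on 0336.11 targets Ravon, not Ulius; it does not apply.
Duty = $214,060.08 × 25% = $53,515.02.
Line 3 (2573.96, Ravon, 3,671 kg, $323,048.00):
Base rate for 2573.96 is 31.5%.
Duty = $323,048.00 × 31.5% = $101,760.12.
Total = $792.54 + $53,515.02 + $101,760.12 = $156,067.68.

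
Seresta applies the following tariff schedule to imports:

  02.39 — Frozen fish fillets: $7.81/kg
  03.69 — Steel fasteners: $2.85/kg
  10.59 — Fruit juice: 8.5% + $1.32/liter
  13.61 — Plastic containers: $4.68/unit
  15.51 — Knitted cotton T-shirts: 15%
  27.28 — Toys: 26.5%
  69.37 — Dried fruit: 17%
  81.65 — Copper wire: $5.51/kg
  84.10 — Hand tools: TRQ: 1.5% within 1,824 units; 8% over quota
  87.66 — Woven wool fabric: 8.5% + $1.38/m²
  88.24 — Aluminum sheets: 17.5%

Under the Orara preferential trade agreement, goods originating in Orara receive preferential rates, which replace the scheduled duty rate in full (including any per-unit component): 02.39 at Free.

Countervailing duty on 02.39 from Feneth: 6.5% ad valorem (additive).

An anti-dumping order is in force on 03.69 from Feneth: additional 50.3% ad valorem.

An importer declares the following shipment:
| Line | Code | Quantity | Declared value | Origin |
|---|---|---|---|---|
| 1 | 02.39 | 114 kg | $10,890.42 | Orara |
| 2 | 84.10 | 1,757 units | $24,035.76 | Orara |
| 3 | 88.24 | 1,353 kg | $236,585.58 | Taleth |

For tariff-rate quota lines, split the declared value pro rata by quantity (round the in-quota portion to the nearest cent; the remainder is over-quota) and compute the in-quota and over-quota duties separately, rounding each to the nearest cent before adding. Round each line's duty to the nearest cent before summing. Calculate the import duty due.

$41,763.02

Line 1 (02.39, Orara, 114 kg, $10,890.42):
Base rate for 02.39 is $7.81/kg.
Origin Orara qualifies under the Seresta–Orara agreement and 02.39 is covered: preferential rate Free applies instead.
The additional-duty order on 02.39 targets Feneth, not Orara; it does not apply.
Duty = $10,890.42 × 0% = $0.00.
Line 2 (84.10, Orara, 1,757 units, $24,035.76):
Code 84.10 is under a tariff-rate quota (threshold 1,824 units). Quantity 1,757 units is within the quota, so the in-quota rate 1.5% applies to the full value.
Duty = $24,035.76 × 1.5% = $360.54.
Line 3 (88.24, Taleth, 1,353 kg, $236,585.58):
Base rate for 88.24 is 17.5%.
Duty = $236,585.58 × 17.5% = $41,402.48.
Total = $0.00 + $360.54 + $41,402.48 = $41,763.02.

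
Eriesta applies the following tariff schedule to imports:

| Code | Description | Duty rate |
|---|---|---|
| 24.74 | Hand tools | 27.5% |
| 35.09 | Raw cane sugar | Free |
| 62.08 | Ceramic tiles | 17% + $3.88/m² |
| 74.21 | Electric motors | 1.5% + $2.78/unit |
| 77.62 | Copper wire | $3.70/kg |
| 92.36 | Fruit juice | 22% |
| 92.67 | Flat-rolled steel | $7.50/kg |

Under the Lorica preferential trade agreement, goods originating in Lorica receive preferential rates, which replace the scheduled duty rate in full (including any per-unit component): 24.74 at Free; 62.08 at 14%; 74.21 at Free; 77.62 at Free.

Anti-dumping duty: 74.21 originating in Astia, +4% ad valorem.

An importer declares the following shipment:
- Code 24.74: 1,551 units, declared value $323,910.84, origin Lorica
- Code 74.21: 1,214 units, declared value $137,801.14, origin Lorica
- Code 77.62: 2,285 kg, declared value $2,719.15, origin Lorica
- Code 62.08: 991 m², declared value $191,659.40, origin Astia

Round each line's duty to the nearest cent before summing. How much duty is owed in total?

Line 1 (24.74, Lorica, 1,551 units, $323,910.84):
Base rate for 24.74 is 27.5%.
Origin Lorica qualifies under the Eriesta–Lorica agreement and 24.74 is covered: preferential rate Free applies instead.
Duty = $323,910.84 × 0% = $0.00.
Line 2 (74.21, Lorica, 1,214 units, $137,801.14):
Base rate for 74.21 is 1.5% + $2.78/unit.
Origin Lorica qualifies under the Eriesta–Lorica agreement and 74.21 is covered: preferential rate Free applies instead.
The additional-duty order on 74.21 targets Astia, not Lorica; it does not apply.
Duty = $137,801.14 × 0% = $0.00.
Line 3 (77.62, Lorica, 2,285 kg, $2,719.15):
Base rate for 77.62 is $3.70/kg.
Origin Lorica qualifies under the Eriesta–Lorica agreement and 77.62 is covered: preferential rate Free applies instead.
Duty = $2,719.15 × 0% = $0.00.
Line 4 (62.08, Astia, 991 m², $191,659.40):
Base rate for 62.08 is 17% + $3.88/m².
62.08 has an FTA preferential rate, but origin Astia is not Lorica; base rate stands.
Duty = $191,659.40 × 17% + 991 × $3.88 = $36,427.18.
Total = $0.00 + $0.00 + $0.00 + $36,427.18 = $36,427.18.

$36,427.18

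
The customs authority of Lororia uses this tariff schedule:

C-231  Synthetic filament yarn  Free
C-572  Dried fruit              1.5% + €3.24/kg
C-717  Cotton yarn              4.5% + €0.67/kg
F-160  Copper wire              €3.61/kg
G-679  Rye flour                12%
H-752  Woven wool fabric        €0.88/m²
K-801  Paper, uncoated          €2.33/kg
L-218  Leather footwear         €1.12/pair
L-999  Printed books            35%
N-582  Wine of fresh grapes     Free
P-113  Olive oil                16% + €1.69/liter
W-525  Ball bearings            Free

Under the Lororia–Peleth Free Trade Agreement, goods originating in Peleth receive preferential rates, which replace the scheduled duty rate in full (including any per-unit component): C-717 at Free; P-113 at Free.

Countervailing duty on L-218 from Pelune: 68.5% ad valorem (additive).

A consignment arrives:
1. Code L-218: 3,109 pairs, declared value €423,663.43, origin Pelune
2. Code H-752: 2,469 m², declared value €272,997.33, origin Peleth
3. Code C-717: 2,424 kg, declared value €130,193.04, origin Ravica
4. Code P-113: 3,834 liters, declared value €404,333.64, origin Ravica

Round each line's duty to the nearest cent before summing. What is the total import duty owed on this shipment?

€374,519.86

Line 1 (L-218, Pelune, 3,109 pairs, €423,663.43):
Base rate for L-218 is €1.12/pair.
Additional duty on L-218 from Pelune: +68.5% ad valorem. Applied ad valorem rate = 68.5%.
Duty = €423,663.43 × 68.5% + 3,109 × €1.12 = €293,691.53.
Line 2 (H-752, Peleth, 2,469 m², €272,997.33):
Base rate for H-752 is €0.88/m².
Origin Peleth is the FTA partner but H-752 is not on the preference list; base rate stands.
Duty = 2,469 × €0.88 = €2,172.72.
Line 3 (C-717, Ravica, 2,424 kg, €130,193.04):
Base rate for C-717 is 4.5% + €0.67/kg.
C-717 has an FTA preferential rate, but origin Ravica is not Peleth; base rate stands.
Duty = €130,193.04 × 4.5% + 2,424 × €0.67 = €7,482.77.
Line 4 (P-113, Ravica, 3,834 liters, €404,333.64):
Base rate for P-113 is 16% + €1.69/liter.
P-113 has an FTA preferential rate, but origin Ravica is not Peleth; base rate stands.
Duty = €404,333.64 × 16% + 3,834 × €1.69 = €71,172.84.
Total = €293,691.53 + €2,172.72 + €7,482.77 + €71,172.84 = €374,519.86.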